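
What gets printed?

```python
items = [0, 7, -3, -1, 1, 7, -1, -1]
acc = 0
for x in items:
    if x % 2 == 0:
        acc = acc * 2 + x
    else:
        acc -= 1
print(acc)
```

-7

x=0: even, acc = 0*2+0 = 0
x=7: not even, acc = 0-1 = -1
x=-3: not even, acc = (-1)-1 = -2
x=-1: not even, acc = (-2)-1 = -3
x=1: not even, acc = (-3)-1 = -4
x=7: not even, acc = (-4)-1 = -5
x=-1: not even, acc = (-5)-1 = -6
x=-1: not even, acc = (-6)-1 = -7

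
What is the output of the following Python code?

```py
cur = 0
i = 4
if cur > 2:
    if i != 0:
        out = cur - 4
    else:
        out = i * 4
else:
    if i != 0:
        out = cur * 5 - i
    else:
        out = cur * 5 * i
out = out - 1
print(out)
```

cur=0, i=4
cur > 2 is False; i != 0 is True
→ out = cur * 5 - i = -4
out = (-4)-1 = -5

-5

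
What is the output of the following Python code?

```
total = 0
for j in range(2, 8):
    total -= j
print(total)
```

-27

j=2: total = 0-2 = -2
j=3: total = (-2)-3 = -5
j=4: total = (-5)-4 = -9
j=5: total = (-9)-5 = -14
j=6: total = (-14)-6 = -20
j=7: total = (-20)-7 = -27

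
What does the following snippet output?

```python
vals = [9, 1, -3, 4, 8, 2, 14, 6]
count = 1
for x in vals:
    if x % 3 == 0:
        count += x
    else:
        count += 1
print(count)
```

18

x=9: %3==0, count = 1+9 = 10
x=1: not %3==0, count = 10+1 = 11
x=-3: %3==0, count = 11+(-3) = 8
x=4: not %3==0, count = 8+1 = 9
x=8: not %3==0, count = 9+1 = 10
x=2: not %3==0, count = 10+1 = 11
x=14: not %3==0, count = 11+1 = 12
x=6: %3==0, count = 12+6 = 18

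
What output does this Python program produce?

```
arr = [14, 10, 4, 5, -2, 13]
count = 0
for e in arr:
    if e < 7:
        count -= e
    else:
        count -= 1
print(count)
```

e=14: not <7, count = 0-1 = -1
e=10: not <7, count = (-1)-1 = -2
e=4: <7, count = (-2)-4 = -6
e=5: <7, count = (-6)-5 = -11
e=-2: <7, count = (-11)-(-2) = -9
e=13: not <7, count = (-9)-1 = -10

-10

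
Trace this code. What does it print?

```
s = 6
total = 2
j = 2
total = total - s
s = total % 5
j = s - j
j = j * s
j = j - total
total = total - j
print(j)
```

total = 2-6 = -4
s = (-4)%5 = 1
j = 1-2 = -1
j = (-1)*1 = -1
j = (-1)-(-4) = 3
total = (-4)-3 = -7

3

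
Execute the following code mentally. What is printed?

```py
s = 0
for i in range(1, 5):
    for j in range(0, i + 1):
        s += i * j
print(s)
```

i=1,j=0: s = 0+0 = 0
i=1,j=1: s = 0+1 = 1
i=2,j=0: s = 1+0 = 1
i=2,j=1: s = 1+2 = 3
i=2,j=2: s = 3+4 = 7
i=3,j=0: s = 7+0 = 7
i=3,j=1: s = 7+3 = 10
i=3,j=2: s = 10+6 = 16
i=3,j=3: s = 16+9 = 25
i=4,j=0: s = 25+0 = 25
i=4,j=1: s = 25+4 = 29
i=4,j=2: s = 29+8 = 37
i=4,j=3: s = 37+12 = 49
i=4,j=4: s = 49+16 = 65

65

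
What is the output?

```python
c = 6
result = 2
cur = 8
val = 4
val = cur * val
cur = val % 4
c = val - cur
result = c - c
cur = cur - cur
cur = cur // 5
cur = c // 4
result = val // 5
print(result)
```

val = 8*4 = 32
cur = 32%4 = 0
c = 32-0 = 32
result = 32-32 = 0
cur = 0-0 = 0
cur = 0//5 = 0
cur = 32//4 = 8
result = 32//5 = 6

6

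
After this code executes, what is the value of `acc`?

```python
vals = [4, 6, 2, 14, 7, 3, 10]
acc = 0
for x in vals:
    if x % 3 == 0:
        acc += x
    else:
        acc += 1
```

14

x=4: not %3==0, acc = 0+1 = 1
x=6: %3==0, acc = 1+6 = 7
x=2: not %3==0, acc = 7+1 = 8
x=14: not %3==0, acc = 8+1 = 9
x=7: not %3==0, acc = 9+1 = 10
x=3: %3==0, acc = 10+3 = 13
x=10: not %3==0, acc = 13+1 = 14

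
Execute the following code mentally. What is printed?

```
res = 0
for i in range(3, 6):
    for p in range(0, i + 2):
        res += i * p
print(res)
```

195

i=3,p=0: res = 0+0 = 0
i=3,p=1: res = 0+3 = 3
i=3,p=2: res = 3+6 = 9
i=3,p=3: res = 9+9 = 18
i=3,p=4: res = 18+12 = 30
i=4,p=0: res = 30+0 = 30
i=4,p=1: res = 30+4 = 34
i=4,p=2: res = 34+8 = 42
i=4,p=3: res = 42+12 = 54
i=4,p=4: res = 54+16 = 70
i=4,p=5: res = 70+20 = 90
i=5,p=0: res = 90+0 = 90
i=5,p=1: res = 90+5 = 95
i=5,p=2: res = 95+10 = 105
i=5,p=3: res = 105+15 = 120
i=5,p=4: res = 120+20 = 140
i=5,p=5: res = 140+25 = 165
i=5,p=6: res = 165+30 = 195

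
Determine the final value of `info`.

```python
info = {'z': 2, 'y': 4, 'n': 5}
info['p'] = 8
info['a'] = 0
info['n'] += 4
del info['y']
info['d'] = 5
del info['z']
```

info['p'] = 8 → {'z': 2, 'y': 4, 'n': 5, 'p': 8}
info['a'] = 0 → {'z': 2, 'y': 4, 'n': 5, 'p': 8, 'a': 0}
info['n'] = 5+4 = 9 → {'z': 2, 'y': 4, 'n': 9, 'p': 8, 'a': 0}
del 'y' → {'z': 2, 'n': 9, 'p': 8, 'a': 0}
info['d'] = 5 → {'z': 2, 'n': 9, 'p': 8, 'a': 0, 'd': 5}
del 'z' → {'n': 9, 'p': 8, 'a': 0, 'd': 5}

{'n': 9, 'p': 8, 'a': 0, 'd': 5}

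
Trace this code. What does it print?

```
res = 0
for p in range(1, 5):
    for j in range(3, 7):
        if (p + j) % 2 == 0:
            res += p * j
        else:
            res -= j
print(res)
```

p=1,j=3: even sum, res = 0+3 = 3
p=1,j=4: odd sum, res = 3-4 = -1
p=1,j=5: even sum, res = (-1)+5 = 4
p=1,j=6: odd sum, res = 4-6 = -2
p=2,j=3: odd sum, res = (-2)-3 = -5
p=2,j=4: even sum, res = (-5)+8 = 3
p=2,j=5: odd sum, res = 3-5 = -2
p=2,j=6: even sum, res = (-2)+12 = 10
p=3,j=3: even sum, res = 10+9 = 19
p=3,j=4: odd sum, res = 19-4 = 15
p=3,j=5: even sum, res = 15+15 = 30
p=3,j=6: odd sum, res = 30-6 = 24
p=4,j=3: odd sum, res = 24-3 = 21
p=4,j=4: even sum, res = 21+16 = 37
p=4,j=5: odd sum, res = 37-5 = 32
p=4,j=6: even sum, res = 32+24 = 56

56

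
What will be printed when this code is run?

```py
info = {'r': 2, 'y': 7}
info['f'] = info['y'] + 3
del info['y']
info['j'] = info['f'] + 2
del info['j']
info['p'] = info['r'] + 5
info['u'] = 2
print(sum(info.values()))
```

info['f'] = info['y']+3 = 10 → {'r': 2, 'y': 7, 'f': 10}
del 'y' → {'r': 2, 'f': 10}
info['j'] = info['f']+2 = 12 → {'r': 2, 'f': 10, 'j': 12}
del 'j' → {'r': 2, 'f': 10}
info['p'] = info['r']+5 = 7 → {'r': 2, 'f': 10, 'p': 7}
info['u'] = 2 → {'r': 2, 'f': 10, 'p': 7, 'u': 2}
sum of values = 21

21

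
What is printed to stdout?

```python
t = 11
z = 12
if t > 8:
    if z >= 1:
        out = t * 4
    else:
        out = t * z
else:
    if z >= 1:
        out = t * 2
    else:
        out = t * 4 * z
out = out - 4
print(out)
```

40

t=11, z=12
t > 8 is True; z >= 1 is True
→ out = t * 4 = 44
out = 44-4 = 40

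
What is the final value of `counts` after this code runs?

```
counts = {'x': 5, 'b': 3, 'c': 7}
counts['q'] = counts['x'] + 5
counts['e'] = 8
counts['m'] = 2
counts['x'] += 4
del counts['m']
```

counts['q'] = counts['x']+5 = 10 → {'x': 5, 'b': 3, 'c': 7, 'q': 10}
counts['e'] = 8 → {'x': 5, 'b': 3, 'c': 7, 'q': 10, 'e': 8}
counts['m'] = 2 → {'x': 5, 'b': 3, 'c': 7, 'q': 10, 'e': 8, 'm': 2}
counts['x'] = 5+4 = 9 → {'x': 9, 'b': 3, 'c': 7, 'q': 10, 'e': 8, 'm': 2}
del 'm' → {'x': 9, 'b': 3, 'c': 7, 'q': 10, 'e': 8}

{'x': 9, 'b': 3, 'c': 7, 'q': 10, 'e': 8}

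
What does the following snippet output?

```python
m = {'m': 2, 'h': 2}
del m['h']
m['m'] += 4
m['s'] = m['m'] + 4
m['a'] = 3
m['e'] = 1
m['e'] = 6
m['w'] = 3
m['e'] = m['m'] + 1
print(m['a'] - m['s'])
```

-7

del 'h' → {'m': 2}
m['m'] = 2+4 = 6 → {'m': 6}
m['s'] = m['m']+4 = 10 → {'m': 6, 's': 10}
m['a'] = 3 → {'m': 6, 's': 10, 'a': 3}
m['e'] = 1 → {'m': 6, 's': 10, 'a': 3, 'e': 1}
m['e'] = 6 → {'m': 6, 's': 10, 'a': 3, 'e': 6}
m['w'] = 3 → {'m': 6, 's': 10, 'a': 3, 'e': 6, 'w': 3}
m['e'] = m['m']+1 = 7 → {'m': 6, 's': 10, 'a': 3, 'e': 7, 'w': 3}
m['a']-m['s'] = 3-10 = -7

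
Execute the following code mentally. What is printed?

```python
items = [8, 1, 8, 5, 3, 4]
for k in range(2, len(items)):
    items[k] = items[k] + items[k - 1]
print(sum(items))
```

70

k=2: items[2] = 8+1 = 9 → [8, 1, 9, 5, 3, 4]
k=3: items[3] = 5+9 = 14 → [8, 1, 9, 14, 3, 4]
k=4: items[4] = 3+14 = 17 → [8, 1, 9, 14, 17, 4]
k=5: items[5] = 4+17 = 21 → [8, 1, 9, 14, 17, 21]
sum = 70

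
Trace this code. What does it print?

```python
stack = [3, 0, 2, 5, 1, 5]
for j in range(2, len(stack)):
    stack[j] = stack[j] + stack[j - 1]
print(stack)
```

[3, 0, 2, 7, 8, 13]

j=2: stack[2] = 2+0 = 2 → [3, 0, 2, 5, 1, 5]
j=3: stack[3] = 5+2 = 7 → [3, 0, 2, 7, 1, 5]
j=4: stack[4] = 1+7 = 8 → [3, 0, 2, 7, 8, 5]
j=5: stack[5] = 5+8 = 13 → [3, 0, 2, 7, 8, 13]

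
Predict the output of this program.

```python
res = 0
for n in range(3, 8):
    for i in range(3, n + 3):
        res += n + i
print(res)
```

n=3,i=3: res = 0+6 = 6
n=3,i=4: res = 6+7 = 13
n=3,i=5: res = 13+8 = 21
n=4,i=3: res = 21+7 = 28
n=4,i=4: res = 28+8 = 36
n=4,i=5: res = 36+9 = 45
n=4,i=6: res = 45+10 = 55
n=5,i=3: res = 55+8 = 63
n=5,i=4: res = 63+9 = 72
n=5,i=5: res = 72+10 = 82
n=5,i=6: res = 82+11 = 93
n=5,i=7: res = 93+12 = 105
n=6,i=3: res = 105+9 = 114
n=6,i=4: res = 114+10 = 124
n=6,i=5: res = 124+11 = 135
n=6,i=6: res = 135+12 = 147
n=6,i=7: res = 147+13 = 160
n=6,i=8: res = 160+14 = 174
n=7,i=3: res = 174+10 = 184
n=7,i=4: res = 184+11 = 195
n=7,i=5: res = 195+12 = 207
n=7,i=6: res = 207+13 = 220
n=7,i=7: res = 220+14 = 234
n=7,i=8: res = 234+15 = 249
n=7,i=9: res = 249+16 = 265

265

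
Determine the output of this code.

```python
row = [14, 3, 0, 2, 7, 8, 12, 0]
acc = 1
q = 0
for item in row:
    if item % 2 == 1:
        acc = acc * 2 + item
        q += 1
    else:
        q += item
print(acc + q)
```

item=14: not odd; q=14
item=3: odd, acc = 1*2+3 = 5; q=15
item=0: not odd; q=15
item=2: not odd; q=17
item=7: odd, acc = 5*2+7 = 17; q=18
item=8: not odd; q=26
item=12: not odd; q=38
item=0: not odd; q=38
acc+q = 17+38 = 55

55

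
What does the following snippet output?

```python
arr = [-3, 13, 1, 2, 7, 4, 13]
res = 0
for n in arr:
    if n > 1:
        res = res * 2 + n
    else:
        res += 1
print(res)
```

n=-3: not >1, res = 0+1 = 1
n=13: >1, res = 1*2+13 = 15
n=1: not >1, res = 15+1 = 16
n=2: >1, res = 16*2+2 = 34
n=7: >1, res = 34*2+7 = 75
n=4: >1, res = 75*2+4 = 154
n=13: >1, res = 154*2+13 = 321

321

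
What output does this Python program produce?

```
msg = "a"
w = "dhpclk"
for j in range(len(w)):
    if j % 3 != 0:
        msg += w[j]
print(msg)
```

j=0: skip
j=1: add 'h' → 'ah'
j=2: add 'p' → 'ahp'
j=3: skip
j=4: add 'l' → 'ahpl'
j=5: add 'k' → 'ahplk'

ahplk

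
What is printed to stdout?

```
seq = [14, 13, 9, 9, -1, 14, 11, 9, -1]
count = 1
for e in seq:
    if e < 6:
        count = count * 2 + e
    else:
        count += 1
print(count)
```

e=14: not <6, count = 1+1 = 2
e=13: not <6, count = 2+1 = 3
e=9: not <6, count = 3+1 = 4
e=9: not <6, count = 4+1 = 5
e=-1: <6, count = 5*2+(-1) = 9
e=14: not <6, count = 9+1 = 10
e=11: not <6, count = 10+1 = 11
e=9: not <6, count = 11+1 = 12
e=-1: <6, count = 12*2+(-1) = 23

23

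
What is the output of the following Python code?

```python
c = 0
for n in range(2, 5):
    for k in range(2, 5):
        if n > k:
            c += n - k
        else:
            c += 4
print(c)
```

n=2,k=2: not 2>2, c = 0+4 = 4
n=2,k=3: not 2>3, c = 4+4 = 8
n=2,k=4: not 2>4, c = 8+4 = 12
n=3,k=2: 3>2, c = 12+1 = 13
n=3,k=3: not 3>3, c = 13+4 = 17
n=3,k=4: not 3>4, c = 17+4 = 21
n=4,k=2: 4>2, c = 21+2 = 23
n=4,k=3: 4>3, c = 23+1 = 24
n=4,k=4: not 4>4, c = 24+4 = 28

28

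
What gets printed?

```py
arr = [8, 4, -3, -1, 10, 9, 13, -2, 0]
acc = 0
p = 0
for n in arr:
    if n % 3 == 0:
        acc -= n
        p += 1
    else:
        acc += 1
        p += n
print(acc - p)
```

n=8: not %3==0, acc = 0+1 = 1; p=8
n=4: not %3==0, acc = 1+1 = 2; p=12
n=-3: %3==0, acc = 2-(-3) = 5; p=13
n=-1: not %3==0, acc = 5+1 = 6; p=12
n=10: not %3==0, acc = 6+1 = 7; p=22
n=9: %3==0, acc = 7-9 = -2; p=23
n=13: not %3==0, acc = (-2)+1 = -1; p=36
n=-2: not %3==0, acc = (-1)+1 = 0; p=34
n=0: %3==0, acc = 0-0 = 0; p=35
acc-p = 0-35 = -35

-35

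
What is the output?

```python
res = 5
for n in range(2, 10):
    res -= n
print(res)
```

n=2: res = 5-2 = 3
n=3: res = 3-3 = 0
n=4: res = 0-4 = -4
n=5: res = (-4)-5 = -9
n=6: res = (-9)-6 = -15
n=7: res = (-15)-7 = -22
n=8: res = (-22)-8 = -30
n=9: res = (-30)-9 = -39

-39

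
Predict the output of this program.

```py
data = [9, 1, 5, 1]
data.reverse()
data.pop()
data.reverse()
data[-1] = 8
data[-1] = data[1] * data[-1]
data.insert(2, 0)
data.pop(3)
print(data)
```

[1, 5, 0]

reverse → [1, 5, 1, 9]
pop() removes 9 → [1, 5, 1]
reverse → [1, 5, 1]
data[-1] = 8 → [1, 5, 8]
data[-1] = data[1]*data[-1] = 5*8 = 40 → [1, 5, 40]
insert 0 at 2 → [1, 5, 0, 40]
pop(3) removes 40 → [1, 5, 0]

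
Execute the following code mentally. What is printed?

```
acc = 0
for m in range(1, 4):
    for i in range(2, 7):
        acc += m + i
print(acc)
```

90

m=1,i=2: acc = 0+3 = 3
m=1,i=3: acc = 3+4 = 7
m=1,i=4: acc = 7+5 = 12
m=1,i=5: acc = 12+6 = 18
m=1,i=6: acc = 18+7 = 25
m=2,i=2: acc = 25+4 = 29
m=2,i=3: acc = 29+5 = 34
m=2,i=4: acc = 34+6 = 40
m=2,i=5: acc = 40+7 = 47
m=2,i=6: acc = 47+8 = 55
m=3,i=2: acc = 55+5 = 60
m=3,i=3: acc = 60+6 = 66
m=3,i=4: acc = 66+7 = 73
m=3,i=5: acc = 73+8 = 81
m=3,i=6: acc = 81+9 = 90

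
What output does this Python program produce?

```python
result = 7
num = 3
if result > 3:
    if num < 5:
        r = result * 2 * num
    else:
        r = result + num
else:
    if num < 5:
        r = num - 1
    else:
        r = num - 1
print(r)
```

result=7, num=3
result > 3 is True; num < 5 is True
→ r = result * 2 * num = 42

42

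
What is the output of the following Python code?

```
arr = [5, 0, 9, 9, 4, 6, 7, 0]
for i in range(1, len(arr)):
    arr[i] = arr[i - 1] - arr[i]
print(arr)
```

[5, 5, -4, -13, -17, -23, -30, -30]

i=1: arr[1] = 5-0 = 5 → [5, 5, 9, 9, 4, 6, 7, 0]
i=2: arr[2] = 5-9 = -4 → [5, 5, -4, 9, 4, 6, 7, 0]
i=3: arr[3] = (-4)-9 = -13 → [5, 5, -4, -13, 4, 6, 7, 0]
i=4: arr[4] = (-13)-4 = -17 → [5, 5, -4, -13, -17, 6, 7, 0]
i=5: arr[5] = (-17)-6 = -23 → [5, 5, -4, -13, -17, -23, 7, 0]
i=6: arr[6] = (-23)-7 = -30 → [5, 5, -4, -13, -17, -23, -30, 0]
i=7: arr[7] = (-30)-0 = -30 → [5, 5, -4, -13, -17, -23, -30, -30]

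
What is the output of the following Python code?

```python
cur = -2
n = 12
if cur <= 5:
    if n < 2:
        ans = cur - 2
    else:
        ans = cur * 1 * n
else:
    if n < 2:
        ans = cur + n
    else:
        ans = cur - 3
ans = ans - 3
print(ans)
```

cur=-2, n=12
cur <= 5 is True; n < 2 is False
→ ans = cur * 1 * n = -24
ans = (-24)-3 = -27

-27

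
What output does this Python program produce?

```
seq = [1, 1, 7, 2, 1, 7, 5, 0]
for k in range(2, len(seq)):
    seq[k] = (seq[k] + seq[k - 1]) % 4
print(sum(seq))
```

15

k=2: seq[2] = (7+1)%4 = 0 → [1, 1, 0, 2, 1, 7, 5, 0]
k=3: seq[3] = (2+0)%4 = 2 → [1, 1, 0, 2, 1, 7, 5, 0]
k=4: seq[4] = (1+2)%4 = 3 → [1, 1, 0, 2, 3, 7, 5, 0]
k=5: seq[5] = (7+3)%4 = 2 → [1, 1, 0, 2, 3, 2, 5, 0]
k=6: seq[6] = (5+2)%4 = 3 → [1, 1, 0, 2, 3, 2, 3, 0]
k=7: seq[7] = (0+3)%4 = 3 → [1, 1, 0, 2, 3, 2, 3, 3]
sum = 15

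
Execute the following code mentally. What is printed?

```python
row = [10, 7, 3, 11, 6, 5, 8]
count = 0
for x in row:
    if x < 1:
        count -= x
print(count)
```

x=10: not <1
x=7: not <1
x=3: not <1
x=11: not <1
x=6: not <1
x=5: not <1
x=8: not <1

0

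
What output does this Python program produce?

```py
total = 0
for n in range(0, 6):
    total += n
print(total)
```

n=0: total = 0+0 = 0
n=1: total = 0+1 = 1
n=2: total = 1+2 = 3
n=3: total = 3+3 = 6
n=4: total = 6+4 = 10
n=5: total = 10+5 = 15

15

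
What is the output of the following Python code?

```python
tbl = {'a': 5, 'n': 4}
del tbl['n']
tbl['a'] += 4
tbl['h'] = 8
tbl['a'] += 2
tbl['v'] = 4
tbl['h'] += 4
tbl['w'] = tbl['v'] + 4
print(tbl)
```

del 'n' → {'a': 5}
tbl['a'] = 5+4 = 9 → {'a': 9}
tbl['h'] = 8 → {'a': 9, 'h': 8}
tbl['a'] = 9+2 = 11 → {'a': 11, 'h': 8}
tbl['v'] = 4 → {'a': 11, 'h': 8, 'v': 4}
tbl['h'] = 8+4 = 12 → {'a': 11, 'h': 12, 'v': 4}
tbl['w'] = tbl['v']+4 = 8 → {'a': 11, 'h': 12, 'v': 4, 'w': 8}

{'a': 11, 'h': 12, 'v': 4, 'w': 8}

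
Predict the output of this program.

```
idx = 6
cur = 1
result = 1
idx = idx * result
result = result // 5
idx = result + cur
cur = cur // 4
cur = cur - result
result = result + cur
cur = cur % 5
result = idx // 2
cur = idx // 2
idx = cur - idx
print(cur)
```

0

idx = 6*1 = 6
result = 1//5 = 0
idx = 0+1 = 1
cur = 1//4 = 0
cur = 0-0 = 0
result = 0+0 = 0
cur = 0%5 = 0
result = 1//2 = 0
cur = 1//2 = 0
idx = 0-1 = -1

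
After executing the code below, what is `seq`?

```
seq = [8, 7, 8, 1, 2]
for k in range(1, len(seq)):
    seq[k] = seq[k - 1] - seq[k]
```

k=1: seq[1] = 8-7 = 1 → [8, 1, 8, 1, 2]
k=2: seq[2] = 1-8 = -7 → [8, 1, -7, 1, 2]
k=3: seq[3] = (-7)-1 = -8 → [8, 1, -7, -8, 2]
k=4: seq[4] = (-8)-2 = -10 → [8, 1, -7, -8, -10]

[8, 1, -7, -8, -10]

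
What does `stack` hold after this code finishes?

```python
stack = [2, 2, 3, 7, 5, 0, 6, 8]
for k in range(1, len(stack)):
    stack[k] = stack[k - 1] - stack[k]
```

[2, 0, -3, -10, -15, -15, -21, -29]

k=1: stack[1] = 2-2 = 0 → [2, 0, 3, 7, 5, 0, 6, 8]
k=2: stack[2] = 0-3 = -3 → [2, 0, -3, 7, 5, 0, 6, 8]
k=3: stack[3] = (-3)-7 = -10 → [2, 0, -3, -10, 5, 0, 6, 8]
k=4: stack[4] = (-10)-5 = -15 → [2, 0, -3, -10, -15, 0, 6, 8]
k=5: stack[5] = (-15)-0 = -15 → [2, 0, -3, -10, -15, -15, 6, 8]
k=6: stack[6] = (-15)-6 = -21 → [2, 0, -3, -10, -15, -15, -21, 8]
k=7: stack[7] = (-21)-8 = -29 → [2, 0, -3, -10, -15, -15, -21, -29]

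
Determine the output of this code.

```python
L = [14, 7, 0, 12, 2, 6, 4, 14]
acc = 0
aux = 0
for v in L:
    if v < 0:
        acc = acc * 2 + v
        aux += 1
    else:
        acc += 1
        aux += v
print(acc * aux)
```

v=14: not <0, acc = 0+1 = 1; aux=14
v=7: not <0, acc = 1+1 = 2; aux=21
v=0: not <0, acc = 2+1 = 3; aux=21
v=12: not <0, acc = 3+1 = 4; aux=33
v=2: not <0, acc = 4+1 = 5; aux=35
v=6: not <0, acc = 5+1 = 6; aux=41
v=4: not <0, acc = 6+1 = 7; aux=45
v=14: not <0, acc = 7+1 = 8; aux=59
acc*aux = 8*59 = 472

472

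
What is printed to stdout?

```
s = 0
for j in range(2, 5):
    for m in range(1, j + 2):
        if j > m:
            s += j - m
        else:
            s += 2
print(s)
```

j=2,m=1: 2>1, s = 0+1 = 1
j=2,m=2: not 2>2, s = 1+2 = 3
j=2,m=3: not 2>3, s = 3+2 = 5
j=3,m=1: 3>1, s = 5+2 = 7
j=3,m=2: 3>2, s = 7+1 = 8
j=3,m=3: not 3>3, s = 8+2 = 10
j=3,m=4: not 3>4, s = 10+2 = 12
j=4,m=1: 4>1, s = 12+3 = 15
j=4,m=2: 4>2, s = 15+2 = 17
j=4,m=3: 4>3, s = 17+1 = 18
j=4,m=4: not 4>4, s = 18+2 = 20
j=4,m=5: not 4>5, s = 20+2 = 22

22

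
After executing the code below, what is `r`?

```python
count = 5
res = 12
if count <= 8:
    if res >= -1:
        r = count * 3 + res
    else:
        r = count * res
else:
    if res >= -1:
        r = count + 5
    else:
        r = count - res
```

27

count=5, res=12
count <= 8 is True; res >= -1 is True
→ r = count * 3 + res = 27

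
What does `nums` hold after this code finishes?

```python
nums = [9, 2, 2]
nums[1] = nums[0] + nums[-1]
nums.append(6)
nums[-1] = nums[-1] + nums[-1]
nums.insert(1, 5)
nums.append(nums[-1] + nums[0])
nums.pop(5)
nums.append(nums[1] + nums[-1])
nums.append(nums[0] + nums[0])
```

[9, 5, 11, 2, 12, 17, 18]

nums[1] = nums[0]+nums[-1] = 9+2 = 11 → [9, 11, 2]
append 6 → [9, 11, 2, 6]
nums[-1] = nums[-1]+nums[-1] = 6+6 = 12 → [9, 11, 2, 12]
insert 5 at 1 → [9, 5, 11, 2, 12]
append nums[-1]+nums[0] = 12+9 = 21 → [9, 5, 11, 2, 12, 21]
pop(5) removes 21 → [9, 5, 11, 2, 12]
append nums[1]+nums[-1] = 5+12 = 17 → [9, 5, 11, 2, 12, 17]
append nums[0]+nums[0] = 9+9 = 18 → [9, 5, 11, 2, 12, 17, 18]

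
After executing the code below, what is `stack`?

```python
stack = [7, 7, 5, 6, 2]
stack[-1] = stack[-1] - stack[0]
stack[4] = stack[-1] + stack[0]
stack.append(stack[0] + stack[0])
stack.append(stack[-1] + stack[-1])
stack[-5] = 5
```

[7, 7, 5, 6, 2, 14, 28]

stack[-1] = stack[-1]-stack[0] = 2-7 = -5 → [7, 7, 5, 6, -5]
stack[4] = stack[-1]+stack[0] = (-5)+7 = 2 → [7, 7, 5, 6, 2]
append stack[0]+stack[0] = 7+7 = 14 → [7, 7, 5, 6, 2, 14]
append stack[-1]+stack[-1] = 14+14 = 28 → [7, 7, 5, 6, 2, 14, 28]
stack[-5] = 5 → [7, 7, 5, 6, 2, 14, 28]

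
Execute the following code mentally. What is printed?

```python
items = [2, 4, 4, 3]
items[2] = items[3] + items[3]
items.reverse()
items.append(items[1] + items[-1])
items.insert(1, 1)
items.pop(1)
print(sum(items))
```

23

items[2] = items[3]+items[3] = 3+3 = 6 → [2, 4, 6, 3]
reverse → [3, 6, 4, 2]
append items[1]+items[-1] = 6+2 = 8 → [3, 6, 4, 2, 8]
insert 1 at 1 → [3, 1, 6, 4, 2, 8]
pop(1) removes 1 → [3, 6, 4, 2, 8]
sum = 23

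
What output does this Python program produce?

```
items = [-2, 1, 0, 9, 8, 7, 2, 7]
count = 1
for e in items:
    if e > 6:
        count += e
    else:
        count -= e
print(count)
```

31

e=-2: not >6, count = 1-(-2) = 3
e=1: not >6, count = 3-1 = 2
e=0: not >6, count = 2-0 = 2
e=9: >6, count = 2+9 = 11
e=8: >6, count = 11+8 = 19
e=7: >6, count = 19+7 = 26
e=2: not >6, count = 26-2 = 24
e=7: >6, count = 24+7 = 31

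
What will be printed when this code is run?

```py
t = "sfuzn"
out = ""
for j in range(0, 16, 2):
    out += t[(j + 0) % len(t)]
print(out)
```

j=0: add t[0]='s' → 's'
j=2: add t[2]='u' → 'su'
j=4: add t[4]='n' → 'sun'
j=6: add t[1]='f' → 'sunf'
j=8: add t[3]='z' → 'sunfz'
j=10: add t[0]='s' → 'sunfzs'
j=12: add t[2]='u' → 'sunfzsu'
j=14: add t[4]='n' → 'sunfzsun'

sunfzsun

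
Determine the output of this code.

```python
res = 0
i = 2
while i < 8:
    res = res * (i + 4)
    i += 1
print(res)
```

0

i=2: res = 0*6 = 0
i=3: res = 0*7 = 0
i=4: res = 0*8 = 0
i=5: res = 0*9 = 0
i=6: res = 0*10 = 0
i=7: res = 0*11 = 0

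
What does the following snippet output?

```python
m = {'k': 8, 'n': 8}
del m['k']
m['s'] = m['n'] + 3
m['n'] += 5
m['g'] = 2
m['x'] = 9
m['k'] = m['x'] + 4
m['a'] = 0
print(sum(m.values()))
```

48

del 'k' → {'n': 8}
m['s'] = m['n']+3 = 11 → {'n': 8, 's': 11}
m['n'] = 8+5 = 13 → {'n': 13, 's': 11}
m['g'] = 2 → {'n': 13, 's': 11, 'g': 2}
m['x'] = 9 → {'n': 13, 's': 11, 'g': 2, 'x': 9}
m['k'] = m['x']+4 = 13 → {'n': 13, 's': 11, 'g': 2, 'x': 9, 'k': 13}
m['a'] = 0 → {'n': 13, 's': 11, 'g': 2, 'x': 9, 'k': 13, 'a': 0}
sum of values = 48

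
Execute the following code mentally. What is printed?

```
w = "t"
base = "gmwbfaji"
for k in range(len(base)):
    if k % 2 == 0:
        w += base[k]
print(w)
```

k=0: add 'g' → 'tg'
k=1: skip
k=2: add 'w' → 'tgw'
k=3: skip
k=4: add 'f' → 'tgwf'
k=5: skip
k=6: add 'j' → 'tgwfj'
k=7: skip

tgwfj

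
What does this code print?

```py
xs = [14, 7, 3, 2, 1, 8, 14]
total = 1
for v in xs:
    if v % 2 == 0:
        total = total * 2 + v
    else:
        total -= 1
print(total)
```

v=14: even, total = 1*2+14 = 16
v=7: not even, total = 16-1 = 15
v=3: not even, total = 15-1 = 14
v=2: even, total = 14*2+2 = 30
v=1: not even, total = 30-1 = 29
v=8: even, total = 29*2+8 = 66
v=14: even, total = 66*2+14 = 146

146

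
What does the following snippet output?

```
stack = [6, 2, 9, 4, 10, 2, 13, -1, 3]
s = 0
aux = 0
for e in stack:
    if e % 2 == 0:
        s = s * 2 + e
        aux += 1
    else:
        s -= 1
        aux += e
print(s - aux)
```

e=6: even, s = 0*2+6 = 6; aux=1
e=2: even, s = 6*2+2 = 14; aux=2
e=9: not even, s = 14-1 = 13; aux=11
e=4: even, s = 13*2+4 = 30; aux=12
e=10: even, s = 30*2+10 = 70; aux=13
e=2: even, s = 70*2+2 = 142; aux=14
e=13: not even, s = 142-1 = 141; aux=27
e=-1: not even, s = 141-1 = 140; aux=26
e=3: not even, s = 140-1 = 139; aux=29
s-aux = 139-29 = 110

110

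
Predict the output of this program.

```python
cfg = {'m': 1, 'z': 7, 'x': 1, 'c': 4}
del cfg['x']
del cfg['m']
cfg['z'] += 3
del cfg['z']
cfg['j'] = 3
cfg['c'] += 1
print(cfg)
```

del 'x' → {'m': 1, 'z': 7, 'c': 4}
del 'm' → {'z': 7, 'c': 4}
cfg['z'] = 7+3 = 10 → {'z': 10, 'c': 4}
del 'z' → {'c': 4}
cfg['j'] = 3 → {'c': 4, 'j': 3}
cfg['c'] = 4+1 = 5 → {'c': 5, 'j': 3}

{'c': 5, 'j': 3}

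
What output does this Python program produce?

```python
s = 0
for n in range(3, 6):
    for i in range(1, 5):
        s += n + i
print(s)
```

78

n=3,i=1: s = 0+4 = 4
n=3,i=2: s = 4+5 = 9
n=3,i=3: s = 9+6 = 15
n=3,i=4: s = 15+7 = 22
n=4,i=1: s = 22+5 = 27
n=4,i=2: s = 27+6 = 33
n=4,i=3: s = 33+7 = 40
n=4,i=4: s = 40+8 = 48
n=5,i=1: s = 48+6 = 54
n=5,i=2: s = 54+7 = 61
n=5,i=3: s = 61+8 = 69
n=5,i=4: s = 69+9 = 78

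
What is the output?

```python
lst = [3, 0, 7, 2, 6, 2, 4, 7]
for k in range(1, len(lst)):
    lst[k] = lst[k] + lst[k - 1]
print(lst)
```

[3, 3, 10, 12, 18, 20, 24, 31]

k=1: lst[1] = 0+3 = 3 → [3, 3, 7, 2, 6, 2, 4, 7]
k=2: lst[2] = 7+3 = 10 → [3, 3, 10, 2, 6, 2, 4, 7]
k=3: lst[3] = 2+10 = 12 → [3, 3, 10, 12, 6, 2, 4, 7]
k=4: lst[4] = 6+12 = 18 → [3, 3, 10, 12, 18, 2, 4, 7]
k=5: lst[5] = 2+18 = 20 → [3, 3, 10, 12, 18, 20, 4, 7]
k=6: lst[6] = 4+20 = 24 → [3, 3, 10, 12, 18, 20, 24, 7]
k=7: lst[7] = 7+24 = 31 → [3, 3, 10, 12, 18, 20, 24, 31]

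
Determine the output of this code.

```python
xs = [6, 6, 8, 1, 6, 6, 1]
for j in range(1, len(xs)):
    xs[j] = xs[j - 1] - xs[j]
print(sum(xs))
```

j=1: xs[1] = 6-6 = 0 → [6, 0, 8, 1, 6, 6, 1]
j=2: xs[2] = 0-8 = -8 → [6, 0, -8, 1, 6, 6, 1]
j=3: xs[3] = (-8)-1 = -9 → [6, 0, -8, -9, 6, 6, 1]
j=4: xs[4] = (-9)-6 = -15 → [6, 0, -8, -9, -15, 6, 1]
j=5: xs[5] = (-15)-6 = -21 → [6, 0, -8, -9, -15, -21, 1]
j=6: xs[6] = (-21)-1 = -22 → [6, 0, -8, -9, -15, -21, -22]
sum = -69

-69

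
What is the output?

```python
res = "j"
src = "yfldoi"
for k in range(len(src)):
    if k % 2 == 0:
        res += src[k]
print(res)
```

k=0: add 'y' → 'jy'
k=1: skip
k=2: add 'l' → 'jyl'
k=3: skip
k=4: add 'o' → 'jylo'
k=5: skip

jylo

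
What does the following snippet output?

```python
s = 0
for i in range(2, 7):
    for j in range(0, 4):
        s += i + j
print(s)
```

110

i=2,j=0: s = 0+2 = 2
i=2,j=1: s = 2+3 = 5
i=2,j=2: s = 5+4 = 9
i=2,j=3: s = 9+5 = 14
i=3,j=0: s = 14+3 = 17
i=3,j=1: s = 17+4 = 21
i=3,j=2: s = 21+5 = 26
i=3,j=3: s = 26+6 = 32
i=4,j=0: s = 32+4 = 36
i=4,j=1: s = 36+5 = 41
i=4,j=2: s = 41+6 = 47
i=4,j=3: s = 47+7 = 54
i=5,j=0: s = 54+5 = 59
i=5,j=1: s = 59+6 = 65
i=5,j=2: s = 65+7 = 72
i=5,j=3: s = 72+8 = 80
i=6,j=0: s = 80+6 = 86
i=6,j=1: s = 86+7 = 93
i=6,j=2: s = 93+8 = 101
i=6,j=3: s = 101+9 = 110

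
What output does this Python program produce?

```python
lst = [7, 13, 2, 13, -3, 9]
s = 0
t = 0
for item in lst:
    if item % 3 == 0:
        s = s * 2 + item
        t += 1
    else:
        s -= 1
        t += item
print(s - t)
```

-50

item=7: not %3==0, s = 0-1 = -1; t=7
item=13: not %3==0, s = (-1)-1 = -2; t=20
item=2: not %3==0, s = (-2)-1 = -3; t=22
item=13: not %3==0, s = (-3)-1 = -4; t=35
item=-3: %3==0, s = (-4)*2+(-3) = -11; t=36
item=9: %3==0, s = (-11)*2+9 = -13; t=37
s-t = (-13)-37 = -50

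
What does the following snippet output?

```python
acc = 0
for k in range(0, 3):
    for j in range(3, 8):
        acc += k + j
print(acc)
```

k=0,j=3: acc = 0+3 = 3
k=0,j=4: acc = 3+4 = 7
k=0,j=5: acc = 7+5 = 12
k=0,j=6: acc = 12+6 = 18
k=0,j=7: acc = 18+7 = 25
k=1,j=3: acc = 25+4 = 29
k=1,j=4: acc = 29+5 = 34
k=1,j=5: acc = 34+6 = 40
k=1,j=6: acc = 40+7 = 47
k=1,j=7: acc = 47+8 = 55
k=2,j=3: acc = 55+5 = 60
k=2,j=4: acc = 60+6 = 66
k=2,j=5: acc = 66+7 = 73
k=2,j=6: acc = 73+8 = 81
k=2,j=7: acc = 81+9 = 90

90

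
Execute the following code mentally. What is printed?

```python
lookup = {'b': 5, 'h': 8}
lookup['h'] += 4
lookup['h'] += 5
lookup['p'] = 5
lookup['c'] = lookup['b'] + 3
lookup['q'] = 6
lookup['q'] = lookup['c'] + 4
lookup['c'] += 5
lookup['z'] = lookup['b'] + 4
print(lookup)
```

lookup['h'] = 8+4 = 12 → {'b': 5, 'h': 12}
lookup['h'] = 12+5 = 17 → {'b': 5, 'h': 17}
lookup['p'] = 5 → {'b': 5, 'h': 17, 'p': 5}
lookup['c'] = lookup['b']+3 = 8 → {'b': 5, 'h': 17, 'p': 5, 'c': 8}
lookup['q'] = 6 → {'b': 5, 'h': 17, 'p': 5, 'c': 8, 'q': 6}
lookup['q'] = lookup['c']+4 = 12 → {'b': 5, 'h': 17, 'p': 5, 'c': 8, 'q': 12}
lookup['c'] = 8+5 = 13 → {'b': 5, 'h': 17, 'p': 5, 'c': 13, 'q': 12}
lookup['z'] = lookup['b']+4 = 9 → {'b': 5, 'h': 17, 'p': 5, 'c': 13, 'q': 12, 'z': 9}

{'b': 5, 'h': 17, 'p': 5, 'c': 13, 'q': 12, 'z': 9}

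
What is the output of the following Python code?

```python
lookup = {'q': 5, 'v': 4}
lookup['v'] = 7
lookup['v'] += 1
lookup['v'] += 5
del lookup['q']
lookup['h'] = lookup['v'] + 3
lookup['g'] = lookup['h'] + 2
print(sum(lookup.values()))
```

lookup['v'] = 7 → {'q': 5, 'v': 7}
lookup['v'] = 7+1 = 8 → {'q': 5, 'v': 8}
lookup['v'] = 8+5 = 13 → {'q': 5, 'v': 13}
del 'q' → {'v': 13}
lookup['h'] = lookup['v']+3 = 16 → {'v': 13, 'h': 16}
lookup['g'] = lookup['h']+2 = 18 → {'v': 13, 'h': 16, 'g': 18}
sum of values = 47

47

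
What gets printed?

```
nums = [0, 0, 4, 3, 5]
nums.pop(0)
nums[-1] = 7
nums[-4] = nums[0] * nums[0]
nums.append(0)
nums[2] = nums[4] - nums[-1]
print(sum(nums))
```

pop(0) removes 0 → [0, 4, 3, 5]
nums[-1] = 7 → [0, 4, 3, 7]
nums[-4] = nums[0]*nums[0] = 0*0 = 0 → [0, 4, 3, 7]
append 0 → [0, 4, 3, 7, 0]
nums[2] = nums[4]-nums[-1] = 0-0 = 0 → [0, 4, 0, 7, 0]
sum = 11

11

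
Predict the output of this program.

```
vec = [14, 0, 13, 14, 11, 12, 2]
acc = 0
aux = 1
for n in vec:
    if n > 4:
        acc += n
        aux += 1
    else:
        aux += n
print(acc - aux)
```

n=14: >4, acc = 0+14 = 14; aux=2
n=0: not >4; aux=2
n=13: >4, acc = 14+13 = 27; aux=3
n=14: >4, acc = 27+14 = 41; aux=4
n=11: >4, acc = 41+11 = 52; aux=5
n=12: >4, acc = 52+12 = 64; aux=6
n=2: not >4; aux=8
acc-aux = 64-8 = 56

56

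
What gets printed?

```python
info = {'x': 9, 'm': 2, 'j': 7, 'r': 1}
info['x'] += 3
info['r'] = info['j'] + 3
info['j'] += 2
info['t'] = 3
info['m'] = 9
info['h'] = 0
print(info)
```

{'x': 12, 'm': 9, 'j': 9, 'r': 10, 't': 3, 'h': 0}

info['x'] = 9+3 = 12 → {'x': 12, 'm': 2, 'j': 7, 'r': 1}
info['r'] = info['j']+3 = 10 → {'x': 12, 'm': 2, 'j': 7, 'r': 10}
info['j'] = 7+2 = 9 → {'x': 12, 'm': 2, 'j': 9, 'r': 10}
info['t'] = 3 → {'x': 12, 'm': 2, 'j': 9, 'r': 10, 't': 3}
info['m'] = 9 → {'x': 12, 'm': 9, 'j': 9, 'r': 10, 't': 3}
info['h'] = 0 → {'x': 12, 'm': 9, 'j': 9, 'r': 10, 't': 3, 'h': 0}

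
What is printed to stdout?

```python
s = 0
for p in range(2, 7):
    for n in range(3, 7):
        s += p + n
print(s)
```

170

p=2,n=3: s = 0+5 = 5
p=2,n=4: s = 5+6 = 11
p=2,n=5: s = 11+7 = 18
p=2,n=6: s = 18+8 = 26
p=3,n=3: s = 26+6 = 32
p=3,n=4: s = 32+7 = 39
p=3,n=5: s = 39+8 = 47
p=3,n=6: s = 47+9 = 56
p=4,n=3: s = 56+7 = 63
p=4,n=4: s = 63+8 = 71
p=4,n=5: s = 71+9 = 80
p=4,n=6: s = 80+10 = 90
p=5,n=3: s = 90+8 = 98
p=5,n=4: s = 98+9 = 107
p=5,n=5: s = 107+10 = 117
p=5,n=6: s = 117+11 = 128
p=6,n=3: s = 128+9 = 137
p=6,n=4: s = 137+10 = 147
p=6,n=5: s = 147+11 = 158
p=6,n=6: s = 158+12 = 170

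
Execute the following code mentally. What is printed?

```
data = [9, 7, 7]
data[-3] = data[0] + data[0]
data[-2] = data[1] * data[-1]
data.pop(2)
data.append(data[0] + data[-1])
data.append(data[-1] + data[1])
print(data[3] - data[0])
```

98

data[-3] = data[0]+data[0] = 9+9 = 18 → [18, 7, 7]
data[-2] = data[1]*data[-1] = 7*7 = 49 → [18, 49, 7]
pop(2) removes 7 → [18, 49]
append data[0]+data[-1] = 18+49 = 67 → [18, 49, 67]
append data[-1]+data[1] = 67+49 = 116 → [18, 49, 67, 116]
data[3]-data[0] = 116-18 = 98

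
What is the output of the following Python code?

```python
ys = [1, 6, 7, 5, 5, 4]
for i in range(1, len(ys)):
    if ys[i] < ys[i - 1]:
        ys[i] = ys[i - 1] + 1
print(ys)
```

i=1: 6>=1, unchanged → [1, 6, 7, 5, 5, 4]
i=2: 7>=6, unchanged → [1, 6, 7, 5, 5, 4]
i=3: 5<7, ys[3] = 7+1 = 8 → [1, 6, 7, 8, 5, 4]
i=4: 5<8, ys[4] = 8+1 = 9 → [1, 6, 7, 8, 9, 4]
i=5: 4<9, ys[5] = 9+1 = 10 → [1, 6, 7, 8, 9, 10]

[1, 6, 7, 8, 9, 10]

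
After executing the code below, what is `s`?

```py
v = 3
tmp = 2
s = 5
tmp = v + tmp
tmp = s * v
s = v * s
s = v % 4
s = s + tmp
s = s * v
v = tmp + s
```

tmp = 3+2 = 5
tmp = 5*3 = 15
s = 3*5 = 15
s = 3%4 = 3
s = 3+15 = 18
s = 18*3 = 54
v = 15+54 = 69

54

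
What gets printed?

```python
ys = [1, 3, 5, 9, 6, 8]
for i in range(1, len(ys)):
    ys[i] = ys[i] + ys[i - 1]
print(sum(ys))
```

i=1: ys[1] = 3+1 = 4 → [1, 4, 5, 9, 6, 8]
i=2: ys[2] = 5+4 = 9 → [1, 4, 9, 9, 6, 8]
i=3: ys[3] = 9+9 = 18 → [1, 4, 9, 18, 6, 8]
i=4: ys[4] = 6+18 = 24 → [1, 4, 9, 18, 24, 8]
i=5: ys[5] = 8+24 = 32 → [1, 4, 9, 18, 24, 32]
sum = 88

88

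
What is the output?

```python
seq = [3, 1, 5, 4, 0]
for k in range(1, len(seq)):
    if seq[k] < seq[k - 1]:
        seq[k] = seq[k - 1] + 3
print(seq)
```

[3, 6, 9, 12, 15]

k=1: 1<3, seq[1] = 3+3 = 6 → [3, 6, 5, 4, 0]
k=2: 5<6, seq[2] = 6+3 = 9 → [3, 6, 9, 4, 0]
k=3: 4<9, seq[3] = 9+3 = 12 → [3, 6, 9, 12, 0]
k=4: 0<12, seq[4] = 12+3 = 15 → [3, 6, 9, 12, 15]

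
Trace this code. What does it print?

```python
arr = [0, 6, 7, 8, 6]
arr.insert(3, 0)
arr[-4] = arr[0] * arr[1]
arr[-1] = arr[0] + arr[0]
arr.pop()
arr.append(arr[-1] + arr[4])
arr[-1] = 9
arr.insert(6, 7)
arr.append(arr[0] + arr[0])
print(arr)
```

insert 0 at 3 → [0, 6, 7, 0, 8, 6]
arr[-4] = arr[0]*arr[1] = 0*6 = 0 → [0, 6, 0, 0, 8, 6]
arr[-1] = arr[0]+arr[0] = 0+0 = 0 → [0, 6, 0, 0, 8, 0]
pop() removes 0 → [0, 6, 0, 0, 8]
append arr[-1]+arr[4] = 8+8 = 16 → [0, 6, 0, 0, 8, 16]
arr[-1] = 9 → [0, 6, 0, 0, 8, 9]
insert 7 at 6 → [0, 6, 0, 0, 8, 9, 7]
append arr[0]+arr[0] = 0+0 = 0 → [0, 6, 0, 0, 8, 9, 7, 0]

[0, 6, 0, 0, 8, 9, 7, 0]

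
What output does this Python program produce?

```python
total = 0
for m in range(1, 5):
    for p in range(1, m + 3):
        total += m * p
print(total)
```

m=1,p=1: total = 0+1 = 1
m=1,p=2: total = 1+2 = 3
m=1,p=3: total = 3+3 = 6
m=2,p=1: total = 6+2 = 8
m=2,p=2: total = 8+4 = 12
m=2,p=3: total = 12+6 = 18
m=2,p=4: total = 18+8 = 26
m=3,p=1: total = 26+3 = 29
m=3,p=2: total = 29+6 = 35
m=3,p=3: total = 35+9 = 44
m=3,p=4: total = 44+12 = 56
m=3,p=5: total = 56+15 = 71
m=4,p=1: total = 71+4 = 75
m=4,p=2: total = 75+8 = 83
m=4,p=3: total = 83+12 = 95
m=4,p=4: total = 95+16 = 111
m=4,p=5: total = 111+20 = 131
m=4,p=6: total = 131+24 = 155

155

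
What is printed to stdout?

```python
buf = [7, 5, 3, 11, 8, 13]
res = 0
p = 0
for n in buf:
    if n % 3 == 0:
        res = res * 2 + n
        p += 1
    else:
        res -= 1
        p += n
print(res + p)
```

41

n=7: not %3==0, res = 0-1 = -1; p=7
n=5: not %3==0, res = (-1)-1 = -2; p=12
n=3: %3==0, res = (-2)*2+3 = -1; p=13
n=11: not %3==0, res = (-1)-1 = -2; p=24
n=8: not %3==0, res = (-2)-1 = -3; p=32
n=13: not %3==0, res = (-3)-1 = -4; p=45
res+p = (-4)+45 = 41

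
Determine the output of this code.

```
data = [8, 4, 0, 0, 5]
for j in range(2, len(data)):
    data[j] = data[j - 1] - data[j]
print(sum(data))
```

19

j=2: data[2] = 4-0 = 4 → [8, 4, 4, 0, 5]
j=3: data[3] = 4-0 = 4 → [8, 4, 4, 4, 5]
j=4: data[4] = 4-5 = -1 → [8, 4, 4, 4, -1]
sum = 19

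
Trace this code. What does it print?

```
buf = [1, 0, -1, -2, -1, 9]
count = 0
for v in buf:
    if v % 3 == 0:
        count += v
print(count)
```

9

v=1: not %3==0
v=0: %3==0, count = 0+0 = 0
v=-1: not %3==0
v=-2: not %3==0
v=-1: not %3==0
v=9: %3==0, count = 0+9 = 9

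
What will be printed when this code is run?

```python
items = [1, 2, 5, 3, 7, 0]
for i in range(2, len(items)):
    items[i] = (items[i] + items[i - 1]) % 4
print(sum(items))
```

10

i=2: items[2] = (5+2)%4 = 3 → [1, 2, 3, 3, 7, 0]
i=3: items[3] = (3+3)%4 = 2 → [1, 2, 3, 2, 7, 0]
i=4: items[4] = (7+2)%4 = 1 → [1, 2, 3, 2, 1, 0]
i=5: items[5] = (0+1)%4 = 1 → [1, 2, 3, 2, 1, 1]
sum = 10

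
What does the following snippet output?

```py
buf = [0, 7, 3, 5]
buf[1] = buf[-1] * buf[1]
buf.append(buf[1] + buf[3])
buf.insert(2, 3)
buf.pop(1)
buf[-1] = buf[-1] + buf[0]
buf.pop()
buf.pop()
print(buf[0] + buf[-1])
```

buf[1] = buf[-1]*buf[1] = 5*7 = 35 → [0, 35, 3, 5]
append buf[1]+buf[3] = 35+5 = 40 → [0, 35, 3, 5, 40]
insert 3 at 2 → [0, 35, 3, 3, 5, 40]
pop(1) removes 35 → [0, 3, 3, 5, 40]
buf[-1] = buf[-1]+buf[0] = 40+0 = 40 → [0, 3, 3, 5, 40]
pop() removes 40 → [0, 3, 3, 5]
pop() removes 5 → [0, 3, 3]
buf[0]+buf[-1] = 0+3 = 3

3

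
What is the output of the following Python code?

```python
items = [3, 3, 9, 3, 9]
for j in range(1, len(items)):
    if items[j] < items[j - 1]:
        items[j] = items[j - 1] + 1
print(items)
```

j=1: 3>=3, unchanged → [3, 3, 9, 3, 9]
j=2: 9>=3, unchanged → [3, 3, 9, 3, 9]
j=3: 3<9, items[3] = 9+1 = 10 → [3, 3, 9, 10, 9]
j=4: 9<10, items[4] = 10+1 = 11 → [3, 3, 9, 10, 11]

[3, 3, 9, 10, 11]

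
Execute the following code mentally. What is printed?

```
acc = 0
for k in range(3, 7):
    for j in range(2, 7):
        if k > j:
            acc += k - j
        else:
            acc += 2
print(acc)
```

k=3,j=2: 3>2, acc = 0+1 = 1
k=3,j=3: not 3>3, acc = 1+2 = 3
k=3,j=4: not 3>4, acc = 3+2 = 5
k=3,j=5: not 3>5, acc = 5+2 = 7
k=3,j=6: not 3>6, acc = 7+2 = 9
k=4,j=2: 4>2, acc = 9+2 = 11
k=4,j=3: 4>3, acc = 11+1 = 12
k=4,j=4: not 4>4, acc = 12+2 = 14
k=4,j=5: not 4>5, acc = 14+2 = 16
k=4,j=6: not 4>6, acc = 16+2 = 18
k=5,j=2: 5>2, acc = 18+3 = 21
k=5,j=3: 5>3, acc = 21+2 = 23
k=5,j=4: 5>4, acc = 23+1 = 24
k=5,j=5: not 5>5, acc = 24+2 = 26
k=5,j=6: not 5>6, acc = 26+2 = 28
k=6,j=2: 6>2, acc = 28+4 = 32
k=6,j=3: 6>3, acc = 32+3 = 35
k=6,j=4: 6>4, acc = 35+2 = 37
k=6,j=5: 6>5, acc = 37+1 = 38
k=6,j=6: not 6>6, acc = 38+2 = 40

40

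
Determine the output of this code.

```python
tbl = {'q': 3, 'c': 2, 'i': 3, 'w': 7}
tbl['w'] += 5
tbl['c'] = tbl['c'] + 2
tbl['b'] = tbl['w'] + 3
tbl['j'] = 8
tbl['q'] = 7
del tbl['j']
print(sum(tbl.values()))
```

tbl['w'] = 7+5 = 12 → {'q': 3, 'c': 2, 'i': 3, 'w': 12}
tbl['c'] = tbl['c']+2 = 4 → {'q': 3, 'c': 4, 'i': 3, 'w': 12}
tbl['b'] = tbl['w']+3 = 15 → {'q': 3, 'c': 4, 'i': 3, 'w': 12, 'b': 15}
tbl['j'] = 8 → {'q': 3, 'c': 4, 'i': 3, 'w': 12, 'b': 15, 'j': 8}
tbl['q'] = 7 → {'q': 7, 'c': 4, 'i': 3, 'w': 12, 'b': 15, 'j': 8}
del 'j' → {'q': 7, 'c': 4, 'i': 3, 'w': 12, 'b': 15}
sum of values = 41

41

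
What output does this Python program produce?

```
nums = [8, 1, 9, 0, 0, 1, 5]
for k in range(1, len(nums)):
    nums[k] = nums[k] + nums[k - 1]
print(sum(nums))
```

114

k=1: nums[1] = 1+8 = 9 → [8, 9, 9, 0, 0, 1, 5]
k=2: nums[2] = 9+9 = 18 → [8, 9, 18, 0, 0, 1, 5]
k=3: nums[3] = 0+18 = 18 → [8, 9, 18, 18, 0, 1, 5]
k=4: nums[4] = 0+18 = 18 → [8, 9, 18, 18, 18, 1, 5]
k=5: nums[5] = 1+18 = 19 → [8, 9, 18, 18, 18, 19, 5]
k=6: nums[6] = 5+19 = 24 → [8, 9, 18, 18, 18, 19, 24]
sum = 114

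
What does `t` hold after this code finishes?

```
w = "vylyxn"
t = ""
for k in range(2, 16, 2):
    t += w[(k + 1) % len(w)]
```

'ynyynyy'

k=2: add w[3]='y' → 'y'
k=4: add w[5]='n' → 'yn'
k=6: add w[1]='y' → 'yny'
k=8: add w[3]='y' → 'ynyy'
k=10: add w[5]='n' → 'ynyyn'
k=12: add w[1]='y' → 'ynyyny'
k=14: add w[3]='y' → 'ynyynyy'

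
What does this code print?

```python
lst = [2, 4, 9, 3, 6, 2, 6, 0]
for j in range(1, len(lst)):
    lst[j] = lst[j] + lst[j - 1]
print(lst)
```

[2, 6, 15, 18, 24, 26, 32, 32]

j=1: lst[1] = 4+2 = 6 → [2, 6, 9, 3, 6, 2, 6, 0]
j=2: lst[2] = 9+6 = 15 → [2, 6, 15, 3, 6, 2, 6, 0]
j=3: lst[3] = 3+15 = 18 → [2, 6, 15, 18, 6, 2, 6, 0]
j=4: lst[4] = 6+18 = 24 → [2, 6, 15, 18, 24, 2, 6, 0]
j=5: lst[5] = 2+24 = 26 → [2, 6, 15, 18, 24, 26, 6, 0]
j=6: lst[6] = 6+26 = 32 → [2, 6, 15, 18, 24, 26, 32, 0]
j=7: lst[7] = 0+32 = 32 → [2, 6, 15, 18, 24, 26, 32, 32]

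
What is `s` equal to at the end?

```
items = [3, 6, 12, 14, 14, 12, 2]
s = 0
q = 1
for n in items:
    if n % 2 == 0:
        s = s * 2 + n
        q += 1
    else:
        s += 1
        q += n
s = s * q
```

n=3: not even, s = 0+1 = 1; q=4
n=6: even, s = 1*2+6 = 8; q=5
n=12: even, s = 8*2+12 = 28; q=6
n=14: even, s = 28*2+14 = 70; q=7
n=14: even, s = 70*2+14 = 154; q=8
n=12: even, s = 154*2+12 = 320; q=9
n=2: even, s = 320*2+2 = 642; q=10
s*q = 642*10 = 6420

6420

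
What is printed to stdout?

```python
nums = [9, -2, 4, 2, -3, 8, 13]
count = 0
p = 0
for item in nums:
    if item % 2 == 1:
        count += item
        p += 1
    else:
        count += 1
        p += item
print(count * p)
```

item=9: odd, count = 0+9 = 9; p=1
item=-2: not odd, count = 9+1 = 10; p=-1
item=4: not odd, count = 10+1 = 11; p=3
item=2: not odd, count = 11+1 = 12; p=5
item=-3: odd, count = 12+(-3) = 9; p=6
item=8: not odd, count = 9+1 = 10; p=14
item=13: odd, count = 10+13 = 23; p=15
count*p = 23*15 = 345

345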